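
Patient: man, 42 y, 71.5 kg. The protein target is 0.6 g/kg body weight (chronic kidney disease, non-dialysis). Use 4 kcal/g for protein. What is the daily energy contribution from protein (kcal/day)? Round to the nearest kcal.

Protein = 0.6 g/kg × 71.5 kg = 42.9 g/day.
Protein energy = 42.9 g × 4 kcal/g = 171.6 kcal/day.

172 kcal/day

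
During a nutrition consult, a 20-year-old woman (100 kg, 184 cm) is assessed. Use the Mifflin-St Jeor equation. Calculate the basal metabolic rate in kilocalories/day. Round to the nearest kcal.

1889 kilocalories/day

Mifflin-St Jeor (female): BMR = 10(100) + 6.25(184) − 5(20) − 161 = 1000 + 1150 − 100 − 161 = 1889 kcal/day.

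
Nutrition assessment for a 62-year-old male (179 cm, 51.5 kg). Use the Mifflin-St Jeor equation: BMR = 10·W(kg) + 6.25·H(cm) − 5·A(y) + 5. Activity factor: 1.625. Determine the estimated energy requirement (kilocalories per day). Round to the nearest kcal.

Mifflin-St Jeor (male): BMR = 10(51.5) + 6.25(179) − 5(62) + 5 = 515 + 1118.75 − 310 + 5 = 1328.75 kcal/day.
TEE = BMR × activity factor = 1328.75 × 1.625 = 2159.2188 kcal/day.

2159 kilocalories per day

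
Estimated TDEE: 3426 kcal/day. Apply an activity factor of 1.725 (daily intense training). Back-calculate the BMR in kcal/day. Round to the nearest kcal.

1986 kcal/day

BMR = TEE ÷ activity factor = 3426 ÷ 1.725 = 1986.087 kcal/day.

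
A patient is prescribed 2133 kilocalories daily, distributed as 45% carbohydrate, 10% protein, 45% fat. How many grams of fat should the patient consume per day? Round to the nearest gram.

107 g/day

Fat energy = 45% × 2133 = 959.85 kcal.
At 9 kcal/g: 959.85 ÷ 9 = 106.65 g.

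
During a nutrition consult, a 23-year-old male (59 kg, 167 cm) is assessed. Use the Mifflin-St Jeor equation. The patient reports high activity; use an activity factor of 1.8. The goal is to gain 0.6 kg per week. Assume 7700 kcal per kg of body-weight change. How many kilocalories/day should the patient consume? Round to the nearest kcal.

3403 kilocalories/day

Mifflin-St Jeor (male): BMR = 10(59) + 6.25(167) − 5(23) + 5 = 590 + 1043.75 − 115 + 5 = 1523.75 kcal/day.
TEE = 1523.75 × 1.8 = 2742.75 kcal/day.
Required daily surplus = 0.6 × 7700 ÷ 7 = 660 kcal/day.
Target intake = 2742.75 + 660 = 3402.75 kcal/day.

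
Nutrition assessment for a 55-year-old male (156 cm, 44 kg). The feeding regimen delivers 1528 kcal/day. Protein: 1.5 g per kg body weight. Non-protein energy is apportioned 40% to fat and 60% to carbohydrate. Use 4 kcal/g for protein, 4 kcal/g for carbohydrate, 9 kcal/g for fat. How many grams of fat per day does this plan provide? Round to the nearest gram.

Protein = 1.5 × 44 = 66 g → 66 × 4 = 264 kcal.
Non-protein calories = 1528 − 264 = 1264 kcal.
Fat: 40% × 1264 = 505.6 kcal; carbohydrate: 758.4 kcal.
Fat: 505.6 kcal ÷ 9 kcal/g = 56.1778 g.

56 g/day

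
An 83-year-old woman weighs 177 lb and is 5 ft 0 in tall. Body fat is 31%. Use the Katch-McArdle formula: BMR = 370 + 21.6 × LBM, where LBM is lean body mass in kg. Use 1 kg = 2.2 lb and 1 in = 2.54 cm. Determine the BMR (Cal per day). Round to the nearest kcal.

1569 Cal per day

Convert to metric: weight = 177 ÷ 2.2 = 80.4545 kg; height = (5×12 + 0) × 2.54 = 60 × 2.54 = 152.4 cm.
LBM = 80.4545 × (1 − 0.31) = 55.5136 kg. Katch-McArdle: BMR = 370 + 21.6 × 55.5136 = 1569.0945 kcal/day.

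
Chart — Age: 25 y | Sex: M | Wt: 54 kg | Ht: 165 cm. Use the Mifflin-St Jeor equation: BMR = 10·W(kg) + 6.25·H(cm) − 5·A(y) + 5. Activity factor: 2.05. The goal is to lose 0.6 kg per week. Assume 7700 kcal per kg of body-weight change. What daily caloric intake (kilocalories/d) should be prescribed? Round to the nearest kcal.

Mifflin-St Jeor (male): BMR = 10(54) + 6.25(165) − 5(25) + 5 = 540 + 1031.25 − 125 + 5 = 1451.25 kcal/day.
TEE = 1451.25 × 2.05 = 2975.0625 kcal/day.
Required daily deficit = 0.6 × 7700 ÷ 7 = 660 kcal/day.
Target intake = 2975.0625 − 660 = 2315.0625 kcal/day.

2315 kilocalories/d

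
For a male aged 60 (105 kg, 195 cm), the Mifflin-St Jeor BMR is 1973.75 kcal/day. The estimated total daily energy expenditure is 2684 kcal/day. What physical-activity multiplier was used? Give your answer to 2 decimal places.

Activity factor = TEE ÷ BMR = 2684 ÷ 1973.75 = 1.36.

1.36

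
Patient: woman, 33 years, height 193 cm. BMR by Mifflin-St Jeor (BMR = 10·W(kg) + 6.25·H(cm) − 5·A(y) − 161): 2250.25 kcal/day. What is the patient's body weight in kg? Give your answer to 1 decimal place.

137.0 kg

2250.25 = 10·W + 6.25(193) − 5(33) − 161
10·W = 2250.25 − 880.25 = 1370, so W = 137 kg.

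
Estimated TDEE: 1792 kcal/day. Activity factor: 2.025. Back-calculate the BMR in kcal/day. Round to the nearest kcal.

BMR = TEE ÷ activity factor = 1792 ÷ 2.025 = 884.9383 kcal/day.

885 kcal/day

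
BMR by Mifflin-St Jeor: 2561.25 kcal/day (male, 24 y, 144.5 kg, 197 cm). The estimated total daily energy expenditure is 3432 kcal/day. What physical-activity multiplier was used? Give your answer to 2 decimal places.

Activity factor = TEE ÷ BMR = 3432 ÷ 2561.25 = 1.34.

1.34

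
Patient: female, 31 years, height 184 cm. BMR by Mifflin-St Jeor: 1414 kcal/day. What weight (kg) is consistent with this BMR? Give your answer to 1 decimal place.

1414 = 10·W + 6.25(184) − 5(31) − 161
10·W = 1414 − 834 = 580, so W = 58 kg.

58.0 kg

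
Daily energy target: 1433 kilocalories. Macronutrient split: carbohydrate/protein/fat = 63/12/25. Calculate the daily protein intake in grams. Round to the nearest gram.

Protein energy = 12% × 1433 = 171.96 kcal.
At 4 kcal/g: 171.96 ÷ 4 = 42.99 g.

43 g/day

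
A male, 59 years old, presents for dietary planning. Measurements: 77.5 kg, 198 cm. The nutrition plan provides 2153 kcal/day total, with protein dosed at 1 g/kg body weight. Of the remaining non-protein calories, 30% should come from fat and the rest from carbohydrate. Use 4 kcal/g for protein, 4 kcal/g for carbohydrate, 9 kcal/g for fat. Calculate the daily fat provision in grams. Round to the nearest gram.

Protein = 1 × 77.5 = 77.5 g → 77.5 × 4 = 310 kcal.
Non-protein calories = 2153 − 310 = 1843 kcal.
Fat: 30% × 1843 = 552.9 kcal; carbohydrate: 1290.1 kcal.
Fat: 552.9 kcal ÷ 9 kcal/g = 61.4333 g.

61 g/day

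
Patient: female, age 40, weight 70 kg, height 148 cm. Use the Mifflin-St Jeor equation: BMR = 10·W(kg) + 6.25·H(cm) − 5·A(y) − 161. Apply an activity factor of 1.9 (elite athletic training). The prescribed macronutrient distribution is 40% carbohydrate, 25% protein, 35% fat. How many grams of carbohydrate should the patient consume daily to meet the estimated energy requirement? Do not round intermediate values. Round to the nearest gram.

240 g/day

Mifflin-St Jeor (female): BMR = 10(70) + 6.25(148) − 5(40) − 161 = 700 + 925 − 200 − 161 = 1264 kcal/day.
TEE = 1264 × 1.9 = 2401.6 kcal/day.
Carbohydrate energy = 40% × 2401.6 = 960.64 kcal.
Carbohydrate = 960.64 ÷ 4 kcal/g = 240.16 g.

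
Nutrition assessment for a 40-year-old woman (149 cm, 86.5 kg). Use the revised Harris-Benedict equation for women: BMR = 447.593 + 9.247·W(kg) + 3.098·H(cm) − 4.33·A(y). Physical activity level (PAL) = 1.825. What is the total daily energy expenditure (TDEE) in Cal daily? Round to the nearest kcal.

2803 Cal daily

Harris-Benedict: BMR = 447.593 + 9.247(86.5) + 3.098(149) − 4.33(40) = 1535.8605 kcal/day.
TEE = BMR × activity factor = 1535.8605 × 1.825 = 2802.9454 kcal/day.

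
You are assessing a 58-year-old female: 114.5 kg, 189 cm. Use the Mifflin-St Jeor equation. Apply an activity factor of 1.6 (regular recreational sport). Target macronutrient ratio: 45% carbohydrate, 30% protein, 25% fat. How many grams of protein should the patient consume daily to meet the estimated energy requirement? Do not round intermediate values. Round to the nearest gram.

225 g/day

Mifflin-St Jeor (female): BMR = 10(114.5) + 6.25(189) − 5(58) − 161 = 1145 + 1181.25 − 290 − 161 = 1875.25 kcal/day.
TEE = 1875.25 × 1.6 = 3000.4 kcal/day.
Protein energy = 30% × 3000.4 = 900.12 kcal.
Protein = 900.12 ÷ 4 kcal/g = 225.03 g.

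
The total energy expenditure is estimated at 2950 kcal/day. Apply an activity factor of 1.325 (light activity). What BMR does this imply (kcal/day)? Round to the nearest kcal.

2226 kcal/day

BMR = TEE ÷ activity factor = 2950 ÷ 1.325 = 2226.4151 kcal/day.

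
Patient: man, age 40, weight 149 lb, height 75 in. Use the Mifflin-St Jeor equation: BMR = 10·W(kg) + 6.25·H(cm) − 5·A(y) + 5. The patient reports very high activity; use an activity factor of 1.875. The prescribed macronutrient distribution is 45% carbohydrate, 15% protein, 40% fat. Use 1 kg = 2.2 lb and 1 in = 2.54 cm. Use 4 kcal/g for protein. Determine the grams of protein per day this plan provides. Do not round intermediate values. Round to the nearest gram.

118 g/day

Convert to metric: weight = 149 ÷ 2.2 = 67.7273 kg; height = 75 × 2.54 = 190.5 cm.
Mifflin-St Jeor (male): BMR = 10(67.7273) + 6.25(190.5) − 5(40) + 5 = 677.2727 + 1190.625 − 200 + 5 = 1672.8977 kcal/day.
TEE = 1672.8977 × 1.875 = 3136.6832 kcal/day.
Protein energy = 15% × 3136.6832 = 470.5025 kcal.
Protein = 470.5025 ÷ 4 kcal/g = 117.6256 g.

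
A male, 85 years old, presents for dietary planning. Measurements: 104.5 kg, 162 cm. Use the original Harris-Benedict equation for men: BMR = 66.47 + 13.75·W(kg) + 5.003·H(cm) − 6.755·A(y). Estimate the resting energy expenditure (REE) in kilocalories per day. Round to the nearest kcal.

Harris-Benedict: BMR = 66.47 + 13.75(104.5) + 5.003(162) − 6.755(85) = 1739.656 kcal/day.

1740 kilocalories per day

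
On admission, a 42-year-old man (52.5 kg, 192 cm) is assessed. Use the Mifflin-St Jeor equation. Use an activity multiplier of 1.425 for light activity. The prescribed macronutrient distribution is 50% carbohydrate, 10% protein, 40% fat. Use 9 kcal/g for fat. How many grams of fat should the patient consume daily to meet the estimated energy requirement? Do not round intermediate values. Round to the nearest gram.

96 g/day

Mifflin-St Jeor (male): BMR = 10(52.5) + 6.25(192) − 5(42) + 5 = 525 + 1200 − 210 + 5 = 1520 kcal/day.
TEE = 1520 × 1.425 = 2166 kcal/day.
Fat energy = 40% × 2166 = 866.4 kcal.
Fat = 866.4 ÷ 9 kcal/g = 96.2667 g.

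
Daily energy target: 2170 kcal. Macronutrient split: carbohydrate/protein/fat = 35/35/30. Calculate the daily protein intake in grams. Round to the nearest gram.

190 g/day

Protein energy = 35% × 2170 = 759.5 kcal.
At 4 kcal/g: 759.5 ÷ 4 = 189.875 g.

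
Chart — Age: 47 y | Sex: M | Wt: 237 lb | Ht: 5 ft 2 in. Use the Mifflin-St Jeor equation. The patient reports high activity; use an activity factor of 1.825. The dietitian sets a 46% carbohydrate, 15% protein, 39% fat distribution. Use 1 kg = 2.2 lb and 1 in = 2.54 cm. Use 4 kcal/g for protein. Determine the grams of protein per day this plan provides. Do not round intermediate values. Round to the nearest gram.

Convert to metric: weight = 237 ÷ 2.2 = 107.7273 kg; height = (5×12 + 2) × 2.54 = 62 × 2.54 = 157.48 cm.
Mifflin-St Jeor (male): BMR = 10(107.7273) + 6.25(157.48) − 5(47) + 5 = 1077.2727 + 984.25 − 235 + 5 = 1831.5227 kcal/day.
TEE = 1831.5227 × 1.825 = 3342.529 kcal/day.
Protein energy = 15% × 3342.529 = 501.3793 kcal.
Protein = 501.3793 ÷ 4 kcal/g = 125.3448 g.

125 g/day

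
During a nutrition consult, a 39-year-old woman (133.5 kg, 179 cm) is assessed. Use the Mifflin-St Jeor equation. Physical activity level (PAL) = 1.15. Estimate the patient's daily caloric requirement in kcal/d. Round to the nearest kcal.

Mifflin-St Jeor (female): BMR = 10(133.5) + 6.25(179) − 5(39) − 161 = 1335 + 1118.75 − 195 − 161 = 2097.75 kcal/day.
TEE = BMR × activity factor = 2097.75 × 1.15 = 2412.4125 kcal/day.

2412 kcal/d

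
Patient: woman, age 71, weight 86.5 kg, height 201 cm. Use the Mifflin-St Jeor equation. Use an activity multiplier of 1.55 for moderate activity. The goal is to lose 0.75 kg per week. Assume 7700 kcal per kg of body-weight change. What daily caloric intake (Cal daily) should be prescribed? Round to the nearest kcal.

1663 Cal daily

Mifflin-St Jeor (female): BMR = 10(86.5) + 6.25(201) − 5(71) − 161 = 865 + 1256.25 − 355 − 161 = 1605.25 kcal/day.
TEE = 1605.25 × 1.55 = 2488.1375 kcal/day.
Required daily deficit = 0.75 × 7700 ÷ 7 = 825 kcal/day.
Target intake = 2488.1375 − 825 = 1663.1375 kcal/day.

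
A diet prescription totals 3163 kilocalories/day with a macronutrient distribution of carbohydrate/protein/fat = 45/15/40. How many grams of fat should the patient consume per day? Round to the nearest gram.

Fat energy = 40% × 3163 = 1265.2 kcal.
At 9 kcal/g: 1265.2 ÷ 9 = 140.5778 g.

141 g/day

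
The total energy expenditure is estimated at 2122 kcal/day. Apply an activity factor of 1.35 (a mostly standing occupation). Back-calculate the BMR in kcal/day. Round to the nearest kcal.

BMR = TEE ÷ activity factor = 2122 ÷ 1.35 = 1571.8519 kcal/day.

1572 kcal/day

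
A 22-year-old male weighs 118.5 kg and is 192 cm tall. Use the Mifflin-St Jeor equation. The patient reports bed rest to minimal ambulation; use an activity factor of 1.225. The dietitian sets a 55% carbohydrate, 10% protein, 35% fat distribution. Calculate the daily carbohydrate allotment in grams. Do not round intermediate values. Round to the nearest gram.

384 g/day

Mifflin-St Jeor (male): BMR = 10(118.5) + 6.25(192) − 5(22) + 5 = 1185 + 1200 − 110 + 5 = 2280 kcal/day.
TEE = 2280 × 1.225 = 2793 kcal/day.
Carbohydrate energy = 55% × 2793 = 1536.15 kcal.
Carbohydrate = 1536.15 ÷ 4 kcal/g = 384.0375 g.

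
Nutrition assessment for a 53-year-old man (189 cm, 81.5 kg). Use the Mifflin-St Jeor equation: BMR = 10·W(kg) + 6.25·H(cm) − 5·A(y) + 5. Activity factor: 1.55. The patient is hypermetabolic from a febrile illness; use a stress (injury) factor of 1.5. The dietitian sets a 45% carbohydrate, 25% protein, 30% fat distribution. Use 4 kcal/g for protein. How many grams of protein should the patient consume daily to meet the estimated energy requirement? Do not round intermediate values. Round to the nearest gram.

Mifflin-St Jeor (male): BMR = 10(81.5) + 6.25(189) − 5(53) + 5 = 815 + 1181.25 − 265 + 5 = 1736.25 kcal/day.
TEE = 1736.25 × 1.55 = 2691.1875 kcal/day.
With stress factor 1.5: 2691.1875 × 1.5 = 4036.7813 kcal/day.
Protein energy = 25% × 4036.7813 = 1009.1953 kcal.
Protein = 1009.1953 ÷ 4 kcal/g = 252.2988 g.

252 g/day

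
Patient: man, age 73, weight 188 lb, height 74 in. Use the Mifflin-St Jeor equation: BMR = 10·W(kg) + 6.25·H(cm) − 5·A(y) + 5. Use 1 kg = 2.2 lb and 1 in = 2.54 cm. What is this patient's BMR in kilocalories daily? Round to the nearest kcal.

1669 kilocalories daily

Convert to metric: weight = 188 ÷ 2.2 = 85.4545 kg; height = 74 × 2.54 = 187.96 cm.
Mifflin-St Jeor (male): BMR = 10(85.4545) + 6.25(187.96) − 5(73) + 5 = 854.5455 + 1174.75 − 365 + 5 = 1669.2955 kcal/day.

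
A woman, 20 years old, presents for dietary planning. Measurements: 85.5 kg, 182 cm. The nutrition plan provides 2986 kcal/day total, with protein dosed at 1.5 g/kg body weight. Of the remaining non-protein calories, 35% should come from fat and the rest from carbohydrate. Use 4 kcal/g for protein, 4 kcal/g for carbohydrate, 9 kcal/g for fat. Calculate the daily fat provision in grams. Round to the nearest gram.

Protein = 1.5 × 85.5 = 128.25 g → 128.25 × 4 = 513 kcal.
Non-protein calories = 2986 − 513 = 2473 kcal.
Fat: 35% × 2473 = 865.55 kcal; carbohydrate: 1607.45 kcal.
Fat: 865.55 kcal ÷ 9 kcal/g = 96.1722 g.

96 g/day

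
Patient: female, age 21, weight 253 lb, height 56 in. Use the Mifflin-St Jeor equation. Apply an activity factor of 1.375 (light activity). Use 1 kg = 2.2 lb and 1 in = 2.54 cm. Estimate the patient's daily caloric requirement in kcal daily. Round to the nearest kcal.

2438 kcal daily

Convert to metric: weight = 253 ÷ 2.2 = 115 kg; height = 56 × 2.54 = 142.24 cm.
Mifflin-St Jeor (female): BMR = 10(115) + 6.25(142.24) − 5(21) − 161 = 1150 + 889 − 105 − 161 = 1773 kcal/day.
TEE = BMR × activity factor = 1773 × 1.375 = 2437.875 kcal/day.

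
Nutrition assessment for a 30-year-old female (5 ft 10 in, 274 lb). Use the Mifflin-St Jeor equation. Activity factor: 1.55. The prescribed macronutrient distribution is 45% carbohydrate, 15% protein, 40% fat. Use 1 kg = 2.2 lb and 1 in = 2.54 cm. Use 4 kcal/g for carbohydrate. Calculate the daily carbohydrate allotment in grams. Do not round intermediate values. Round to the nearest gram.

357 g/day

Convert to metric: weight = 274 ÷ 2.2 = 124.5455 kg; height = (5×12 + 10) × 2.54 = 70 × 2.54 = 177.8 cm.
Mifflin-St Jeor (female): BMR = 10(124.5455) + 6.25(177.8) − 5(30) − 161 = 1245.4545 + 1111.25 − 150 − 161 = 2045.7045 kcal/day.
TEE = 2045.7045 × 1.55 = 3170.842 kcal/day.
Carbohydrate energy = 45% × 3170.842 = 1426.8789 kcal.
Carbohydrate = 1426.8789 ÷ 4 kcal/g = 356.7197 g.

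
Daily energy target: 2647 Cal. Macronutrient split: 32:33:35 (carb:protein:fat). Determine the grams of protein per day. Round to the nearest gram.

Protein energy = 33% × 2647 = 873.51 kcal.
At 4 kcal/g: 873.51 ÷ 4 = 218.3775 g.

218 g/day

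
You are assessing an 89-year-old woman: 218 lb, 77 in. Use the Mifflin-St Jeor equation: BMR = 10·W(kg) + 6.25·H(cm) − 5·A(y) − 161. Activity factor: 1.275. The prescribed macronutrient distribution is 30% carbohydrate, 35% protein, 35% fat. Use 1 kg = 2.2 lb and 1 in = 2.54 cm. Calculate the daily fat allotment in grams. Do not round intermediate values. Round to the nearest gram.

Convert to metric: weight = 218 ÷ 2.2 = 99.0909 kg; height = 77 × 2.54 = 195.58 cm.
Mifflin-St Jeor (female): BMR = 10(99.0909) + 6.25(195.58) − 5(89) − 161 = 990.9091 + 1222.375 − 445 − 161 = 1607.2841 kcal/day.
TEE = 1607.2841 × 1.275 = 2049.2872 kcal/day.
Fat energy = 35% × 2049.2872 = 717.2505 kcal.
Fat = 717.2505 ÷ 9 kcal/g = 79.6945 g.

80 g/day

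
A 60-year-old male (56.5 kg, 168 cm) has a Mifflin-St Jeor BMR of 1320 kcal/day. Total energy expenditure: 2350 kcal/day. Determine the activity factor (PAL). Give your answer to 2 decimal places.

Activity factor = TEE ÷ BMR = 2350 ÷ 1320 = 1.78.

1.78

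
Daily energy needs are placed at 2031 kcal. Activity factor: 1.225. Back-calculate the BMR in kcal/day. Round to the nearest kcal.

1658 kcal/day

BMR = TEE ÷ activity factor = 2031 ÷ 1.225 = 1657.9592 kcal/day.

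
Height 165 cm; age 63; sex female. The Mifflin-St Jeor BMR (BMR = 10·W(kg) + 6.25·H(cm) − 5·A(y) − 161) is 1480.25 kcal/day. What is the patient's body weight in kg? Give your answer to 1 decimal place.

92.5 kg

1480.25 = 10·W + 6.25(165) − 5(63) − 161
10·W = 1480.25 − 555.25 = 925, so W = 92.5 kg.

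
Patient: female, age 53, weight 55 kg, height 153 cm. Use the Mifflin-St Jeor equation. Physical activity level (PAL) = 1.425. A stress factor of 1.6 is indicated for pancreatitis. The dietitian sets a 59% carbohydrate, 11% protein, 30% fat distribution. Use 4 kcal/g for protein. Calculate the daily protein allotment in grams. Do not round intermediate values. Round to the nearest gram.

68 g/day

Mifflin-St Jeor (female): BMR = 10(55) + 6.25(153) − 5(53) − 161 = 550 + 956.25 − 265 − 161 = 1080.25 kcal/day.
TEE = 1080.25 × 1.425 = 1539.3563 kcal/day.
With stress factor 1.6: 1539.3563 × 1.6 = 2462.97 kcal/day.
Protein energy = 11% × 2462.97 = 270.9267 kcal.
Protein = 270.9267 ÷ 4 kcal/g = 67.7317 g.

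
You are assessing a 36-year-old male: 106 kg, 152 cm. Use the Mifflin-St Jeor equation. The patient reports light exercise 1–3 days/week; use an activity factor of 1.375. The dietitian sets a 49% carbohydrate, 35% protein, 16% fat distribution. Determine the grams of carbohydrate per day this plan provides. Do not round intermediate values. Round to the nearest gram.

Mifflin-St Jeor (male): BMR = 10(106) + 6.25(152) − 5(36) + 5 = 1060 + 950 − 180 + 5 = 1835 kcal/day.
TEE = 1835 × 1.375 = 2523.125 kcal/day.
Carbohydrate energy = 49% × 2523.125 = 1236.3313 kcal.
Carbohydrate = 1236.3313 ÷ 4 kcal/g = 309.0828 g.

309 g/day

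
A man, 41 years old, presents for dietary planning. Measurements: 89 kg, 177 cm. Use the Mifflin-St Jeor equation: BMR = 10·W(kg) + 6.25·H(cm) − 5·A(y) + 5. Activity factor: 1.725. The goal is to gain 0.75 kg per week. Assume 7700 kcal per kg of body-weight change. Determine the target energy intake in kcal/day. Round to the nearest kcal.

Mifflin-St Jeor (male): BMR = 10(89) + 6.25(177) − 5(41) + 5 = 890 + 1106.25 − 205 + 5 = 1796.25 kcal/day.
TEE = 1796.25 × 1.725 = 3098.5313 kcal/day.
Required daily surplus = 0.75 × 7700 ÷ 7 = 825 kcal/day.
Target intake = 3098.5313 + 825 = 3923.5313 kcal/day.

3924 kcal/day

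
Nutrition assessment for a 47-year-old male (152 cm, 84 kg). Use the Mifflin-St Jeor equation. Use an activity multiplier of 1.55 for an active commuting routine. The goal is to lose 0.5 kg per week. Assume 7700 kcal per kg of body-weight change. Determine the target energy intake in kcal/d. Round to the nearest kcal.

1868 kcal/d

Mifflin-St Jeor (male): BMR = 10(84) + 6.25(152) − 5(47) + 5 = 840 + 950 − 235 + 5 = 1560 kcal/day.
TEE = 1560 × 1.55 = 2418 kcal/day.
Required daily deficit = 0.5 × 7700 ÷ 7 = 550 kcal/day.
Target intake = 2418 − 550 = 1868 kcal/day.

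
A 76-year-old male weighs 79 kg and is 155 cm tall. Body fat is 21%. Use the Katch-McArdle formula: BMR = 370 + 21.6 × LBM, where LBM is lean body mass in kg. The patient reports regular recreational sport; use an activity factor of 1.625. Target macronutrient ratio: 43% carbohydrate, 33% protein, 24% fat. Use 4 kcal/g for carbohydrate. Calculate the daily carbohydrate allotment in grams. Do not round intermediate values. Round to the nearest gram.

300 g/day

LBM = 79 × (1 − 0.21) = 62.41 kg. Katch-McArdle: BMR = 370 + 21.6 × 62.41 = 1718.056 kcal/day.
TEE = 1718.056 × 1.625 = 2791.841 kcal/day.
Carbohydrate energy = 43% × 2791.841 = 1200.4916 kcal.
Carbohydrate = 1200.4916 ÷ 4 kcal/g = 300.1229 g.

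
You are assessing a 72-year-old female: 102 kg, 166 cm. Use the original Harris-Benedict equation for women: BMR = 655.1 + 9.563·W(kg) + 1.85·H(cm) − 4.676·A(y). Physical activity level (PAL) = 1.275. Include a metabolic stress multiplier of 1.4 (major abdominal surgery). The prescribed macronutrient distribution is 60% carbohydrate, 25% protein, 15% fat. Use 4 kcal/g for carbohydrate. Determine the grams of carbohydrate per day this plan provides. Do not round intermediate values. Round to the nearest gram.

Harris-Benedict: BMR = 655.1 + 9.563(102) + 1.85(166) − 4.676(72) = 1600.954 kcal/day.
TEE = 1600.954 × 1.275 = 2041.2164 kcal/day.
With stress factor 1.4: 2041.2164 × 1.4 = 2857.7029 kcal/day.
Carbohydrate energy = 60% × 2857.7029 = 1714.6217 kcal.
Carbohydrate = 1714.6217 ÷ 4 kcal/g = 428.6554 g.

429 g/day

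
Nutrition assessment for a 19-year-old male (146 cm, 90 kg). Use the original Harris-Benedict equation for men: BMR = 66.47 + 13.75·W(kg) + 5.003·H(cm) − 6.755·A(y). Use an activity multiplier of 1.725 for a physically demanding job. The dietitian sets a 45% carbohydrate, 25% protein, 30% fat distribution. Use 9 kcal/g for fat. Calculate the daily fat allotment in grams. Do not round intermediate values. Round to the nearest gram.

Harris-Benedict: BMR = 66.47 + 13.75(90) + 5.003(146) − 6.755(19) = 1906.063 kcal/day.
TEE = 1906.063 × 1.725 = 3287.9587 kcal/day.
Fat energy = 30% × 3287.9587 = 986.3876 kcal.
Fat = 986.3876 ÷ 9 kcal/g = 109.5986 g.

110 g/day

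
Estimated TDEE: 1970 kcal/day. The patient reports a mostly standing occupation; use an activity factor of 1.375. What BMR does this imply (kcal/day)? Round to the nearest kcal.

BMR = TEE ÷ activity factor = 1970 ÷ 1.375 = 1432.7273 kcal/day.

1433 kcal/day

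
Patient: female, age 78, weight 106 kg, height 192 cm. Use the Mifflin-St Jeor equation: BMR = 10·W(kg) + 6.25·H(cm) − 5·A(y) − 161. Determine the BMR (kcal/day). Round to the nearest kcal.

Mifflin-St Jeor (female): BMR = 10(106) + 6.25(192) − 5(78) − 161 = 1060 + 1200 − 390 − 161 = 1709 kcal/day.

1709 kcal/day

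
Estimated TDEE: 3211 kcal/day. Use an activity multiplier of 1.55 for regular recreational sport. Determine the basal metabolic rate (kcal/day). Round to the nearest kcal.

2072 kcal/day

BMR = TEE ÷ activity factor = 3211 ÷ 1.55 = 2071.6129 kcal/day.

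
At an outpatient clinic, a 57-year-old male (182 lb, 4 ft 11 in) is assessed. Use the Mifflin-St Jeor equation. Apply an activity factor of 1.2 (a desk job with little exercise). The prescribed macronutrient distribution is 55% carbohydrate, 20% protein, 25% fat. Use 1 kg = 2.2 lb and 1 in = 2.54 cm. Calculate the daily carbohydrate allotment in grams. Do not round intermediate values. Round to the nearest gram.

Convert to metric: weight = 182 ÷ 2.2 = 82.7273 kg; height = (4×12 + 11) × 2.54 = 59 × 2.54 = 149.86 cm.
Mifflin-St Jeor (male): BMR = 10(82.7273) + 6.25(149.86) − 5(57) + 5 = 827.2727 + 936.625 − 285 + 5 = 1483.8977 kcal/day.
TEE = 1483.8977 × 1.2 = 1780.6773 kcal/day.
Carbohydrate energy = 55% × 1780.6773 = 979.3725 kcal.
Carbohydrate = 979.3725 ÷ 4 kcal/g = 244.8431 g.

245 g/day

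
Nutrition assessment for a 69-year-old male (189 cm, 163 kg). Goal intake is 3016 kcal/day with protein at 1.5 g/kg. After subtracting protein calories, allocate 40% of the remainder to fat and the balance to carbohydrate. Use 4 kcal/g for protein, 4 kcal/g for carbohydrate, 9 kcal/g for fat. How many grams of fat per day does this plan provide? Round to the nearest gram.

Protein = 1.5 × 163 = 244.5 g → 244.5 × 4 = 978 kcal.
Non-protein calories = 3016 − 978 = 2038 kcal.
Fat: 40% × 2038 = 815.2 kcal; carbohydrate: 1222.8 kcal.
Fat: 815.2 kcal ÷ 9 kcal/g = 90.5778 g.

91 g/day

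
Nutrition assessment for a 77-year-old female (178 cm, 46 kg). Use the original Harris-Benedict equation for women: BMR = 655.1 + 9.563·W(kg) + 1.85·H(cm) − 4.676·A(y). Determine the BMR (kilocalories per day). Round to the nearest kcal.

Harris-Benedict: BMR = 655.1 + 9.563(46) + 1.85(178) − 4.676(77) = 1064.246 kcal/day.

1064 kilocalories per day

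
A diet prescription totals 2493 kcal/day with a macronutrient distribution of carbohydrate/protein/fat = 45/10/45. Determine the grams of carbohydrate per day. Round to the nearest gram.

280 g/day

Carbohydrate energy = 45% × 2493 = 1121.85 kcal.
At 4 kcal/g: 1121.85 ÷ 4 = 280.4625 g.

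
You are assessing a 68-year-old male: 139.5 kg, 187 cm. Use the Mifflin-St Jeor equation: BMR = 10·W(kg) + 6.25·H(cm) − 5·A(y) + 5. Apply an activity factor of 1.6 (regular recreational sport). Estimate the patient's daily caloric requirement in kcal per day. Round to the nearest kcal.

3566 kcal per day

Mifflin-St Jeor (male): BMR = 10(139.5) + 6.25(187) − 5(68) + 5 = 1395 + 1168.75 − 340 + 5 = 2228.75 kcal/day.
TEE = BMR × activity factor = 2228.75 × 1.6 = 3566 kcal/day.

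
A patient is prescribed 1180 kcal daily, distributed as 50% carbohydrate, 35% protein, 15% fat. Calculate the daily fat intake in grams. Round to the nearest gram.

20 g/day

Fat energy = 15% × 1180 = 177 kcal.
At 9 kcal/g: 177 ÷ 9 = 19.6667 g.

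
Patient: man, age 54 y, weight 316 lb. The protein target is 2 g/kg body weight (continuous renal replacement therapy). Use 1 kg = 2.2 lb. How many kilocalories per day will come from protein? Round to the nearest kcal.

1149 kcal/day

Weight in kg = 316 ÷ 2.2 = 143.6364 kg.
Protein = 2 g/kg × 143.6364 kg = 287.2727 g/day.
Protein energy = 287.2727 g × 4 kcal/g = 1149.0909 kcal/day.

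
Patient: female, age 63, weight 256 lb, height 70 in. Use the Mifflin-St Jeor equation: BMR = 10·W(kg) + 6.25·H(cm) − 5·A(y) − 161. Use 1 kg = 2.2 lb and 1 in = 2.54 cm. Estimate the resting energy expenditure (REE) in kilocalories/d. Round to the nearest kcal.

1799 kilocalories/d

Convert to metric: weight = 256 ÷ 2.2 = 116.3636 kg; height = 70 × 2.54 = 177.8 cm.
Mifflin-St Jeor (female): BMR = 10(116.3636) + 6.25(177.8) − 5(63) − 161 = 1163.6364 + 1111.25 − 315 − 161 = 1798.8864 kcal/day.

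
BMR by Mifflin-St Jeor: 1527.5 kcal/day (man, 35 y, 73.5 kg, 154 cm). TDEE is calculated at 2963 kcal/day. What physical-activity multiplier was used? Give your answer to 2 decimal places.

Activity factor = TEE ÷ BMR = 2963 ÷ 1527.5 = 1.94.

1.94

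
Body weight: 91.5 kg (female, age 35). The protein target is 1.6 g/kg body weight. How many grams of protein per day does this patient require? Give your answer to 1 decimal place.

146.4 g/day

Protein = 1.6 g/kg × 91.5 kg = 146.4 g/day.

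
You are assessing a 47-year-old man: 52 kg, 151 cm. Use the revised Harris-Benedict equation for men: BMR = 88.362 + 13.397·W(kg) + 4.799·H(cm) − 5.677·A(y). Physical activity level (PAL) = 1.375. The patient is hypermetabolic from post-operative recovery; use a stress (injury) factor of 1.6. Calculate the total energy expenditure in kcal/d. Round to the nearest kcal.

Harris-Benedict: BMR = 88.362 + 13.397(52) + 4.799(151) − 5.677(47) = 1242.836 kcal/day.
TEE = BMR × activity factor = 1242.836 × 1.375 = 1708.8995 kcal/day.
Apply stress factor: 1708.8995 × 1.6 = 2734.2392 kcal/day.

2734 kcal/d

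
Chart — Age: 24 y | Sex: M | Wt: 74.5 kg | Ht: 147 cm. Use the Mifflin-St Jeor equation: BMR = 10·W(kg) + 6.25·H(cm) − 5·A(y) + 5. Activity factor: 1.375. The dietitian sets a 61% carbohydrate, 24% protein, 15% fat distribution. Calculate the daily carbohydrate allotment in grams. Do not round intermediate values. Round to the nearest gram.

325 g/day

Mifflin-St Jeor (male): BMR = 10(74.5) + 6.25(147) − 5(24) + 5 = 745 + 918.75 − 120 + 5 = 1548.75 kcal/day.
TEE = 1548.75 × 1.375 = 2129.5313 kcal/day.
Carbohydrate energy = 61% × 2129.5313 = 1299.0141 kcal.
Carbohydrate = 1299.0141 ÷ 4 kcal/g = 324.7535 g.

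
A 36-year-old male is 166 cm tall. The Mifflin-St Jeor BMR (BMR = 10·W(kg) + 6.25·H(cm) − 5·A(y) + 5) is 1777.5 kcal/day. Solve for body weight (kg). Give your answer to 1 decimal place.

1777.5 = 10·W + 6.25(166) − 5(36) + 5
10·W = 1777.5 − 862.5 = 915, so W = 91.5 kg.

91.5 kg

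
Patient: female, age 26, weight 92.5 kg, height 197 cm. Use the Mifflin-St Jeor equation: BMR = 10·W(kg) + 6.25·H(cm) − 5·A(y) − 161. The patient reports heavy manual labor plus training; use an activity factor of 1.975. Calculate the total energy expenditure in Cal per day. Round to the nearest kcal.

Mifflin-St Jeor (female): BMR = 10(92.5) + 6.25(197) − 5(26) − 161 = 925 + 1231.25 − 130 − 161 = 1865.25 kcal/day.
TEE = BMR × activity factor = 1865.25 × 1.975 = 3683.8688 kcal/day.

3684 Cal per day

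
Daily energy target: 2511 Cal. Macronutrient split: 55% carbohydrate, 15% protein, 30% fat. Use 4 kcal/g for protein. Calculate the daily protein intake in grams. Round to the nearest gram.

94 g/day

Protein energy = 15% × 2511 = 376.65 kcal.
At 4 kcal/g: 376.65 ÷ 4 = 94.1625 g.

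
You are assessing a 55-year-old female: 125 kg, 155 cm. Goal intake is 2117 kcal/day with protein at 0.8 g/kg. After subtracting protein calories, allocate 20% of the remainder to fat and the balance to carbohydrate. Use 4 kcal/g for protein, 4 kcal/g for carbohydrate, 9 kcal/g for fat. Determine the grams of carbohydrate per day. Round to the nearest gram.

343 g/day

Protein = 0.8 × 125 = 100 g → 100 × 4 = 400 kcal.
Non-protein calories = 2117 − 400 = 1717 kcal.
Fat: 20% × 1717 = 343.4 kcal; carbohydrate: 1373.6 kcal.
Carbohydrate: 1373.6 kcal ÷ 4 kcal/g = 343.4 g.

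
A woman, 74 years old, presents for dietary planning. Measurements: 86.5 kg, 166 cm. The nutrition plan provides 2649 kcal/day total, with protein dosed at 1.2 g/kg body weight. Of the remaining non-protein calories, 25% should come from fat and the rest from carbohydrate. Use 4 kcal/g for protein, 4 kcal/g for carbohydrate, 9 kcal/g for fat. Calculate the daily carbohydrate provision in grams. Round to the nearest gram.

Protein = 1.2 × 86.5 = 103.8 g → 103.8 × 4 = 415.2 kcal.
Non-protein calories = 2649 − 415.2 = 2233.8 kcal.
Fat: 25% × 2233.8 = 558.45 kcal; carbohydrate: 1675.35 kcal.
Carbohydrate: 1675.35 kcal ÷ 4 kcal/g = 418.8375 g.

419 g/day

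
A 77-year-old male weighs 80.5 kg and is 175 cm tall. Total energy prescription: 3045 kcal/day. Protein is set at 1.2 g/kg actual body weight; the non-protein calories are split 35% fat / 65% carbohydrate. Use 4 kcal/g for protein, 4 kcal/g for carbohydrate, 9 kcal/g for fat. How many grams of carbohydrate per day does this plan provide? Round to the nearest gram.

Protein = 1.2 × 80.5 = 96.6 g → 96.6 × 4 = 386.4 kcal.
Non-protein calories = 3045 − 386.4 = 2658.6 kcal.
Fat: 35% × 2658.6 = 930.51 kcal; carbohydrate: 1728.09 kcal.
Carbohydrate: 1728.09 kcal ÷ 4 kcal/g = 432.0225 g.

432 g/day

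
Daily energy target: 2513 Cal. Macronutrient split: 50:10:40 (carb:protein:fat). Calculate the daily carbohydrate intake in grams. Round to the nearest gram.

Carbohydrate energy = 50% × 2513 = 1256.5 kcal.
At 4 kcal/g: 1256.5 ÷ 4 = 314.125 g.

314 g/day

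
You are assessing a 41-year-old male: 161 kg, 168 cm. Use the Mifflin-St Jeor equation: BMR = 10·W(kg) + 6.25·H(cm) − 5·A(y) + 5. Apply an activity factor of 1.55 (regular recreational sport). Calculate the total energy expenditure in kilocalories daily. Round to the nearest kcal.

Mifflin-St Jeor (male): BMR = 10(161) + 6.25(168) − 5(41) + 5 = 1610 + 1050 − 205 + 5 = 2460 kcal/day.
TEE = BMR × activity factor = 2460 × 1.55 = 3813 kcal/day.

3813 kilocalories daily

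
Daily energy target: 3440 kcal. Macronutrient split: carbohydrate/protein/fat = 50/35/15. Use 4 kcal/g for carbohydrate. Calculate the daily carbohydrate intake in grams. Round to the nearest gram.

430 g/day

Carbohydrate energy = 50% × 3440 = 1720 kcal.
At 4 kcal/g: 1720 ÷ 4 = 430 g.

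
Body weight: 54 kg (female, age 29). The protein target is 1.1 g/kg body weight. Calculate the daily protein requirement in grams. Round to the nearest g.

59 g/day

Protein = 1.1 g/kg × 54 kg = 59.4 g/day.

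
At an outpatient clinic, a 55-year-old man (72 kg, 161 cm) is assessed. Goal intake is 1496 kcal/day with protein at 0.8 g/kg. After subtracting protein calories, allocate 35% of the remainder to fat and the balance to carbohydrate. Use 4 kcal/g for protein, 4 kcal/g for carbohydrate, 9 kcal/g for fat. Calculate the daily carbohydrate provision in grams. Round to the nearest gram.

206 g/day

Protein = 0.8 × 72 = 57.6 g → 57.6 × 4 = 230.4 kcal.
Non-protein calories = 1496 − 230.4 = 1265.6 kcal.
Fat: 35% × 1265.6 = 442.96 kcal; carbohydrate: 822.64 kcal.
Carbohydrate: 822.64 kcal ÷ 4 kcal/g = 205.66 g.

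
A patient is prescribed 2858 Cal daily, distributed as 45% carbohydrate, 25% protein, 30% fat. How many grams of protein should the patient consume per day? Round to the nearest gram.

Protein energy = 25% × 2858 = 714.5 kcal.
At 4 kcal/g: 714.5 ÷ 4 = 178.625 g.

179 g/day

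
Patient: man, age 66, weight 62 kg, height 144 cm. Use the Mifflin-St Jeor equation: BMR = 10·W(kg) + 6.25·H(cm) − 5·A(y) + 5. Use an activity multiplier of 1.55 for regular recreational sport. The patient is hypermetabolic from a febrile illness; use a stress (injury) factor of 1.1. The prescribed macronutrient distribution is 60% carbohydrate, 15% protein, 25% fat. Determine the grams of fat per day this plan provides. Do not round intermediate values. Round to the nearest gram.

57 g/day

Mifflin-St Jeor (male): BMR = 10(62) + 6.25(144) − 5(66) + 5 = 620 + 900 − 330 + 5 = 1195 kcal/day.
TEE = 1195 × 1.55 = 1852.25 kcal/day.
With stress factor 1.1: 1852.25 × 1.1 = 2037.475 kcal/day.
Fat energy = 25% × 2037.475 = 509.3688 kcal.
Fat = 509.3688 ÷ 9 kcal/g = 56.5965 g.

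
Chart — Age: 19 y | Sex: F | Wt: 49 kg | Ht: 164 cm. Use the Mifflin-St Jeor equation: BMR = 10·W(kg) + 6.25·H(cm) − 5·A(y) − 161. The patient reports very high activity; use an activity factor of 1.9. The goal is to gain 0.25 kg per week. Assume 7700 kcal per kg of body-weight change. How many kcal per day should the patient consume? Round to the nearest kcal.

2667 kcal per day

Mifflin-St Jeor (female): BMR = 10(49) + 6.25(164) − 5(19) − 161 = 490 + 1025 − 95 − 161 = 1259 kcal/day.
TEE = 1259 × 1.9 = 2392.1 kcal/day.
Required daily surplus = 0.25 × 7700 ÷ 7 = 275 kcal/day.
Target intake = 2392.1 + 275 = 2667.1 kcal/day.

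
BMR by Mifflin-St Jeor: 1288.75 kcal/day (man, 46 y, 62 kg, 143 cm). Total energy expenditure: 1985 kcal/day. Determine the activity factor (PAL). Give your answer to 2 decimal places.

Activity factor = TEE ÷ BMR = 1985 ÷ 1288.75 = 1.54.

1.54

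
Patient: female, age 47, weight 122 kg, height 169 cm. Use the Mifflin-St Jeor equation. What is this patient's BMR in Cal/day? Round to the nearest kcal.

1880 Cal/day

Mifflin-St Jeor (female): BMR = 10(122) + 6.25(169) − 5(47) − 161 = 1220 + 1056.25 − 235 − 161 = 1880.25 kcal/day.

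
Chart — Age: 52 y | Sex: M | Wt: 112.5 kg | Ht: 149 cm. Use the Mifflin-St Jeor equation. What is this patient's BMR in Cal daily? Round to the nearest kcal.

1801 Cal daily

Mifflin-St Jeor (male): BMR = 10(112.5) + 6.25(149) − 5(52) + 5 = 1125 + 931.25 − 260 + 5 = 1801.25 kcal/day.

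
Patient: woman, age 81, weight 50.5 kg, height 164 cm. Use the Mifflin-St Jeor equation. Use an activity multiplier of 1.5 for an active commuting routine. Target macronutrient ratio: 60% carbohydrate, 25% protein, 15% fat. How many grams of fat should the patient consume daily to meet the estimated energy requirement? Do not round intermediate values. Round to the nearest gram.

24 g/day

Mifflin-St Jeor (female): BMR = 10(50.5) + 6.25(164) − 5(81) − 161 = 505 + 1025 − 405 − 161 = 964 kcal/day.
TEE = 964 × 1.5 = 1446 kcal/day.
Fat energy = 15% × 1446 = 216.9 kcal.
Fat = 216.9 ÷ 9 kcal/g = 24.1 g.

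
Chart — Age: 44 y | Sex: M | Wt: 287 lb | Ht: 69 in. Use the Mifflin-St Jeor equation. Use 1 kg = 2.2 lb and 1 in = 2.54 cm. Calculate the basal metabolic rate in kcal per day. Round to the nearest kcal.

Convert to metric: weight = 287 ÷ 2.2 = 130.4545 kg; height = 69 × 2.54 = 175.26 cm.
Mifflin-St Jeor (male): BMR = 10(130.4545) + 6.25(175.26) − 5(44) + 5 = 1304.5455 + 1095.375 − 220 + 5 = 2184.9205 kcal/day.

2185 kcal per day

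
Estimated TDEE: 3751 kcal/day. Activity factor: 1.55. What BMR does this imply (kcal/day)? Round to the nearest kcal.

2420 kcal/day

BMR = TEE ÷ activity factor = 3751 ÷ 1.55 = 2420 kcal/day.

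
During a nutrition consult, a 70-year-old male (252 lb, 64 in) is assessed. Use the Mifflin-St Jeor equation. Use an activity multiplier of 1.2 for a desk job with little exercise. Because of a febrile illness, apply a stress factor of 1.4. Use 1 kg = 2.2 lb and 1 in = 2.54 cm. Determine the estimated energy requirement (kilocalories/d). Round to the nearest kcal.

3052 kilocalories/d

Convert to metric: weight = 252 ÷ 2.2 = 114.5455 kg; height = 64 × 2.54 = 162.56 cm.
Mifflin-St Jeor (male): BMR = 10(114.5455) + 6.25(162.56) − 5(70) + 5 = 1145.4545 + 1016 − 350 + 5 = 1816.4545 kcal/day.
TEE = BMR × activity factor = 1816.4545 × 1.2 = 2179.7455 kcal/day.
Apply stress factor: 2179.7455 × 1.4 = 3051.6436 kcal/day.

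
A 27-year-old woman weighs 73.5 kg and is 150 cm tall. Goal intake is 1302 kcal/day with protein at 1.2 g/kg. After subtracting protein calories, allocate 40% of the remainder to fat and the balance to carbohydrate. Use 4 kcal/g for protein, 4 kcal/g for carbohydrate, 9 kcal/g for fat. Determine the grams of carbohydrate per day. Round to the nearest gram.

142 g/day

Protein = 1.2 × 73.5 = 88.2 g → 88.2 × 4 = 352.8 kcal.
Non-protein calories = 1302 − 352.8 = 949.2 kcal.
Fat: 40% × 949.2 = 379.68 kcal; carbohydrate: 569.52 kcal.
Carbohydrate: 569.52 kcal ÷ 4 kcal/g = 142.38 g.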